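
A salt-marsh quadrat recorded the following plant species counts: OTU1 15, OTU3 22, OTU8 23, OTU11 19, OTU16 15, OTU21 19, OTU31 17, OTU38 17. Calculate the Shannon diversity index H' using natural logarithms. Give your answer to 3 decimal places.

2.068

Total N = 15+22+23+19+15+19+17+17 = 147, so the proportions are 0.10204, 0.14966, 0.15646, 0.12925, 0.10204, 0.12925, 0.11565, 0.11565 (working shown to 5 dp, full precision carried).
Each pᵢ ln pᵢ term: 0.10204×(-2.28238)=-0.23290, 0.14966×(-1.89939)=-0.28426, 0.15646×(-1.85494)=-0.29023, 0.12925×(-2.04599)=-0.26445, 0.10204×(-2.28238)=-0.23290, 0.12925×(-2.04599)=-0.26445, 0.11565×(-2.15722)=-0.24947, 0.11565×(-2.15722)=-0.24947.
Sum = -2.06813, so H' = 2.068.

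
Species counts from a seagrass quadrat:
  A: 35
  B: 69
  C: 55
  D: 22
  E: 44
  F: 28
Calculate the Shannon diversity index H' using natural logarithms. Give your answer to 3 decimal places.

Total N = 35+69+55+22+44+28 = 253, so the proportions are 0.13834, 0.27273, 0.21739, 0.08696, 0.17391, 0.11067 (working shown to 5 dp, full precision carried).
Each pᵢ ln pᵢ term: 0.13834×(-1.97804)=-0.27364, 0.27273×(-1.29928)=-0.35435, 0.21739×(-1.52606)=-0.33175, 0.08696×(-2.44235)=-0.21238, 0.17391×(-1.74920)=-0.30421, 0.11067×(-2.20118)=-0.24361.
Sum = -1.71994, so H' = 1.720.

1.720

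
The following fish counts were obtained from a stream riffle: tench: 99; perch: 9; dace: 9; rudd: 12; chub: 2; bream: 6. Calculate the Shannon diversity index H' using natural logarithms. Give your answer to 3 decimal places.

1.004

Total N = 99+9+9+12+2+6 = 137, so the proportions are 0.72263, 0.06569, 0.06569, 0.08759, 0.0146, 0.0438 (working shown to 5 dp, full precision carried).
Each pᵢ ln pᵢ term: 0.72263×(-0.32486)=-0.23475, 0.06569×(-2.72276)=-0.17887, 0.06569×(-2.72276)=-0.17887, 0.08759×(-2.43507)=-0.21329, 0.0146×(-4.22683)=-0.06171, 0.0438×(-3.12822)=-0.13700.
Sum = -1.00449, so H' = 1.004.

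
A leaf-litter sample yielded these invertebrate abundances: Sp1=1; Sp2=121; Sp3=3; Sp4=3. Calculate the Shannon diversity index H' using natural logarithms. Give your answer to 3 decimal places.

0.267

Total N = 1+121+3+3 = 128, so the proportions are 0.00781, 0.94531, 0.02344, 0.02344 (working shown to 5 dp, full precision carried).
Each pᵢ ln pᵢ term: 0.00781×(-4.85203)=-0.03791, 0.94531×(-0.05624)=-0.05316, 0.02344×(-3.75342)=-0.08797, 0.02344×(-3.75342)=-0.08797.
Sum = -0.26701, so H' = 0.267.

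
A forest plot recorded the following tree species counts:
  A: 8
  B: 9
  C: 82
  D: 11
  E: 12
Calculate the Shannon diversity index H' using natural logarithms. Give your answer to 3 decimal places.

1.083

Total N = 8+9+82+11+12 = 122, so the proportions are 0.06557, 0.07377, 0.67213, 0.09016, 0.09836 (working shown to 5 dp, full precision carried).
Each pᵢ ln pᵢ term: 0.06557×(-2.72458)=-0.17866, 0.07377×(-2.60680)=-0.19230, 0.67213×(-0.39730)=-0.26704, 0.09016×(-2.40613)=-0.21695, 0.09836×(-2.31911)=-0.22811.
Sum = -1.08306, so H' = 1.083.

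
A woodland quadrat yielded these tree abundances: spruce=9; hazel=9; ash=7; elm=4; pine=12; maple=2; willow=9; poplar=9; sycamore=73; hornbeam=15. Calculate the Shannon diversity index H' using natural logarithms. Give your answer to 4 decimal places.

Total N = 9+9+7+4+12+2+9+9+73+15 = 149, so the proportions are 0.0604027, 0.0604027, 0.0469799, 0.0268456, 0.0805369, 0.0134228, 0.0604027, 0.0604027, 0.4899329, 0.1006711 (working shown to 7 dp, full precision carried).
Each pᵢ ln pᵢ term: 0.0604027×(-2.8067217)=-0.1695335, 0.0604027×(-2.8067217)=-0.1695335, 0.0469799×(-3.0580362)=-0.1436661, 0.0268456×(-3.6176519)=-0.0971182, 0.0805369×(-2.5190397)=-0.2028757, 0.0134228×(-4.3107991)=-0.0578631, 0.0604027×(-2.8067217)=-0.1695335, 0.0604027×(-2.8067217)=-0.1695335, 0.4899329×(-0.7134869)=-0.3495607, 0.1006711×(-2.2958961)=-0.2311305.
Sum = -1.7603483, so H' = 1.7603.

1.7603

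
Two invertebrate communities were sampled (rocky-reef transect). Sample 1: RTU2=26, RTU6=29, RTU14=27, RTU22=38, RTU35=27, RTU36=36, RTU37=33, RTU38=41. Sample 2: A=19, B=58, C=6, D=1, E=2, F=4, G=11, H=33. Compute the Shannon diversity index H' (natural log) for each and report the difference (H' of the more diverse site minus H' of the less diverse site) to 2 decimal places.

0.53

Sample 1: N=257, proportions 0.1012, 0.1128, 0.1051, 0.1479, 0.1051, 0.1401, 0.1284, 0.1595, giving H' = 2.0658 (working shown to 4 dp, full precision carried).
Sample 2: N=134, proportions 0.1418, 0.4328, 0.0448, 0.0075, 0.0149, 0.0299, 0.0821, 0.2463, giving H' = 1.5330.
Difference = |2.0658 − 1.5330| = 0.5328, i.e. 0.53 to 2 decimal places.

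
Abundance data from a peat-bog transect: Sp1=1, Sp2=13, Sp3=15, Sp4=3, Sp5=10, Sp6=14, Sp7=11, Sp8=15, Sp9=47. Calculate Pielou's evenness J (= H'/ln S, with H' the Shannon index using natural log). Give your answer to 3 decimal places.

Total N = 1+13+15+3+10+14+11+15+47 = 129, so the proportions are 0.00775, 0.10078, 0.11628, 0.02326, 0.07752, 0.10853, 0.08527, 0.11628, 0.36434 (working shown to 5 dp, full precision carried).
H' = −Σ pᵢ ln pᵢ = −((-0.03767) + (-0.23127) + (-0.25020) + (-0.08747) + (-0.19823) + (-0.24101) + (-0.20993) + (-0.25020) + (-0.36786)) = 1.87386.
With S = 9 species, ln S = 2.19722, so J = 1.87386/2.19722 = 0.85283, i.e. 0.853 to 3 decimal places.

0.853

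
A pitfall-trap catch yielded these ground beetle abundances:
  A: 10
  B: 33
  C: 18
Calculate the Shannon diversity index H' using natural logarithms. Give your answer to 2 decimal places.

Total N = 10+33+18 = 61, so the proportions are 0.1639, 0.541, 0.2951 (working shown to 4 dp, full precision carried).
Each pᵢ ln pᵢ term: 0.1639×(-1.8083)=-0.2964, 0.541×(-0.6144)=-0.3324, 0.2951×(-1.2205)=-0.3601.
Sum = -0.9890, so H' = 0.99.

0.99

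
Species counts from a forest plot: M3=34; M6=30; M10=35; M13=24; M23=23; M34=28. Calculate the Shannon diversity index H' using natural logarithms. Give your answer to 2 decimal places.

Total N = 34+30+35+24+23+28 = 174, so the proportions are 0.1954, 0.1724, 0.2011, 0.1379, 0.1322, 0.1609 (working shown to 4 dp, full precision carried).
Each pᵢ ln pᵢ term: 0.1954×(-1.6327)=-0.3190, 0.1724×(-1.7579)=-0.3031, 0.2011×(-1.6037)=-0.3226, 0.1379×(-1.9810)=-0.2732, 0.1322×(-2.0236)=-0.2675, 0.1609×(-1.8269)=-0.2940.
Sum = -1.7794, so H' = 1.78.

1.78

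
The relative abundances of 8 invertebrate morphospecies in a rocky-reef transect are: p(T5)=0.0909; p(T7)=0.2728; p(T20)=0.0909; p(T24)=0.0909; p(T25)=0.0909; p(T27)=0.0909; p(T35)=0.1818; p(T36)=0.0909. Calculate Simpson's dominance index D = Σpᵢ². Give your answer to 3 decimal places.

D = 0.0909² + 0.2728² + 0.0909² + 0.0909² + 0.0909² + 0.0909² + 0.1818² + 0.0909² = 0.00826 + 0.07442 + 0.00826 + 0.00826 + 0.00826 + 0.00826 + 0.03305 + 0.00826 = 0.15705 (working shown to 5 dp, full precision carried).
To 3 decimal places, D = 0.157.

0.157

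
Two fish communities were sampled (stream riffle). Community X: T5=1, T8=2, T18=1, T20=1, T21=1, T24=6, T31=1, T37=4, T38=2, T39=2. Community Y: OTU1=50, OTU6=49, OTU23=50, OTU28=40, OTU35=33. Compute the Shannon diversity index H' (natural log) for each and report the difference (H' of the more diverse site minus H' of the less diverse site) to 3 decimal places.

0.473

Community X: N=21, proportions 0.047619, 0.095238, 0.047619, 0.047619, 0.047619, 0.285714, 0.047619, 0.190476, 0.095238, 0.095238, giving H' = 2.070493 (working shown to 6 dp, full precision carried).
Community Y: N=222, proportions 0.225225, 0.220721, 0.225225, 0.18018, 0.148649, giving H' = 1.597085.
Difference = |2.070493 − 1.597085| = 0.473408, i.e. 0.473 to 3 decimal places.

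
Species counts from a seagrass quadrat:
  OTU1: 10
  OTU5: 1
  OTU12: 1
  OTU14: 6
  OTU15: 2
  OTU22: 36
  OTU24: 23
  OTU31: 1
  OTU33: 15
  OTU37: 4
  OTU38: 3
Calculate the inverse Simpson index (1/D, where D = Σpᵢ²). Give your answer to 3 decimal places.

4.691

Total N = 10+1+1+6+2+36+23+1+15+4+3 = 102, so the proportions are 0.0980392, 0.0098039, 0.0098039, 0.0588235, 0.0196078, 0.3529412, 0.2254902, 0.0098039, 0.1470588, 0.0392157, 0.0294118 (working shown to 7 dp, full precision carried).
D = 0.0980392² + 0.0098039² + 0.0098039² + 0.0588235² + 0.0196078² + 0.3529412² + 0.2254902² + 0.0098039² + 0.1470588² + 0.0392157² + 0.0294118² = 0.0096117 + 0.0000961 + 0.0000961 + 0.0034602 + 0.0003845 + 0.1245675 + 0.0508458 + 0.0000961 + 0.0216263 + 0.0015379 + 0.0008651 = 0.2131872.
So 1/D = 4.69071, i.e. 4.691 to 3 decimal places.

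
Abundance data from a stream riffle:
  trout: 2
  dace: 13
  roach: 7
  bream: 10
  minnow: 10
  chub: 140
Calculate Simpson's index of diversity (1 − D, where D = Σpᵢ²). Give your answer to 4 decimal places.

0.3955

Total N = 2+13+7+10+10+140 = 182, so the proportions are 0.010989, 0.071429, 0.038462, 0.054945, 0.054945, 0.769231 (working shown to 6 dp, full precision carried).
D = 0.010989² + 0.071429² + 0.038462² + 0.054945² + 0.054945² + 0.769231² = 0.000121 + 0.005102 + 0.001479 + 0.003019 + 0.003019 + 0.591716 = 0.604456.
So 1 − D = 0.395544, i.e. 0.3955 to 4 decimal places.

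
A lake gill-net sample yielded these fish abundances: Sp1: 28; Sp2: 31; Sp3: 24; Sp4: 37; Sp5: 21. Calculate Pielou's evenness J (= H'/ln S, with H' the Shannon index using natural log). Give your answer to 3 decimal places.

Total N = 28+31+24+37+21 = 141, so the proportions are 0.19858, 0.21986, 0.17021, 0.26241, 0.14894 (working shown to 5 dp, full precision carried).
H' = −Σ pᵢ ln pᵢ = −((-0.32102) + (-0.33304) + (-0.30140) + (-0.35106) + (-0.28361)) = 1.59012.
With S = 5 species, ln S = 1.60944, so J = 1.59012/1.60944 = 0.98800, i.e. 0.988 to 3 decimal places.

0.988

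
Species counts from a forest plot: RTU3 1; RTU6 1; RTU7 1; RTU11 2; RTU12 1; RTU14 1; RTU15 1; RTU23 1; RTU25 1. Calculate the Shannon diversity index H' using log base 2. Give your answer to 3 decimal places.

Total N = 1+1+1+2+1+1+1+1+1 = 10, so the proportions are 0.1, 0.1, 0.1, 0.2, 0.1, 0.1, 0.1, 0.1, 0.1 (working shown to 5 dp, full precision carried).
Each pᵢ log₂ pᵢ term: 0.1×(-3.32193)=-0.33219, 0.1×(-3.32193)=-0.33219, 0.1×(-3.32193)=-0.33219, 0.2×(-2.32193)=-0.46439, 0.1×(-3.32193)=-0.33219, 0.1×(-3.32193)=-0.33219, 0.1×(-3.32193)=-0.33219, 0.1×(-3.32193)=-0.33219, 0.1×(-3.32193)=-0.33219.
Sum = -3.12193, so H' = 3.122.

3.122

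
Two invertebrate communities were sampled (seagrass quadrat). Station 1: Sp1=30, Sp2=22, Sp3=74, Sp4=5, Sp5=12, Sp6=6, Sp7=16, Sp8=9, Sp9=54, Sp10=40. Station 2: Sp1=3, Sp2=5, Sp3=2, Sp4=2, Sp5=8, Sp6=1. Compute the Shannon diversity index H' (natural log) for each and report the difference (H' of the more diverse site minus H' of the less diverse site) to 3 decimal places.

Station 1: N=268, proportions 0.11194, 0.08209, 0.27612, 0.01866, 0.04478, 0.02239, 0.0597, 0.03358, 0.20149, 0.14925, giving H' = 1.99303 (working shown to 5 dp, full precision carried).
Station 2: N=21, proportions 0.14286, 0.2381, 0.09524, 0.09524, 0.38095, 0.04762, giving H' = 1.58018.
Difference = |1.99303 − 1.58018| = 0.41285, i.e. 0.413 to 3 decimal places.

0.413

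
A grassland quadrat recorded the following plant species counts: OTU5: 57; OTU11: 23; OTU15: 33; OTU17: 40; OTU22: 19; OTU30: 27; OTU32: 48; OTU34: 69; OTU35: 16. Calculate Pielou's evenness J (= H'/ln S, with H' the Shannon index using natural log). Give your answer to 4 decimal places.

Total N = 57+23+33+40+19+27+48+69+16 = 332, so the proportions are 0.171687, 0.069277, 0.099398, 0.120482, 0.057229, 0.081325, 0.144578, 0.207831, 0.048193 (working shown to 6 dp, full precision carried).
H' = −Σ pᵢ ln pᵢ = −((-0.302526) + (-0.184945) + (-0.229472) + (-0.254971) + (-0.163715) + (-0.204069) + (-0.279605) + (-0.326509) + (-0.146147)) = 2.091959.
With S = 9 species, ln S = 2.197225, so J = 2.091959/2.197225 = 0.952091, i.e. 0.9521 to 4 decimal places.

0.9521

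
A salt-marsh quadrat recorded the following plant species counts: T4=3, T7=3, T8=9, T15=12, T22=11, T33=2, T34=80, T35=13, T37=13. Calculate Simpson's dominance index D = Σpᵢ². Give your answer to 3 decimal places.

Total N = 3+3+9+12+11+2+80+13+13 = 146, so the proportions are 0.02055, 0.02055, 0.06164, 0.08219, 0.07534, 0.0137, 0.54795, 0.08904, 0.08904 (working shown to 5 dp, full precision carried).
D = 0.02055² + 0.02055² + 0.06164² + 0.08219² + 0.07534² + 0.0137² + 0.54795² + 0.08904² + 0.08904² = 0.00042 + 0.00042 + 0.00380 + 0.00676 + 0.00568 + 0.00019 + 0.30024 + 0.00793 + 0.00793 = 0.33336.
To 3 decimal places, D = 0.333.

0.333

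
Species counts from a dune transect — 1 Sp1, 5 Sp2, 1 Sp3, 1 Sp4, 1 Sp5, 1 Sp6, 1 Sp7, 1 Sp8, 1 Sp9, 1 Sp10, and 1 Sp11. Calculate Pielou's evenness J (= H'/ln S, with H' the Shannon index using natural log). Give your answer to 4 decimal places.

Total N = 1+5+1+1+1+1+1+1+1+1+1 = 15, so the proportions are 0.066667, 0.333333, 0.066667, 0.066667, 0.066667, 0.066667, 0.066667, 0.066667, 0.066667, 0.066667, 0.066667 (working shown to 6 dp, full precision carried).
H' = −Σ pᵢ ln pᵢ = −((-0.180537) + (-0.366204) + (-0.180537) + (-0.180537) + (-0.180537) + (-0.180537) + (-0.180537) + (-0.180537) + (-0.180537) + (-0.180537) + (-0.180537)) = 2.171571.
With S = 11 species, ln S = 2.397895, so J = 2.171571/2.397895 = 0.905615, i.e. 0.9056 to 4 decimal places.

0.9056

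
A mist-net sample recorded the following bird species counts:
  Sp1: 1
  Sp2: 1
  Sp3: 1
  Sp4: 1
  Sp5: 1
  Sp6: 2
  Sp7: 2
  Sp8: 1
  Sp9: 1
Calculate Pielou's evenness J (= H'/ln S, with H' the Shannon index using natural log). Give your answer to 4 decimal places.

Total N = 1+1+1+1+1+2+2+1+1 = 11, so the proportions are 0.090909, 0.090909, 0.090909, 0.090909, 0.090909, 0.181818, 0.181818, 0.090909, 0.090909 (working shown to 6 dp, full precision carried).
H' = −Σ pᵢ ln pᵢ = −((-0.217990) + (-0.217990) + (-0.217990) + (-0.217990) + (-0.217990) + (-0.309954) + (-0.309954) + (-0.217990) + (-0.217990)) = 2.145842.
With S = 9 species, ln S = 2.197225, so J = 2.145842/2.197225 = 0.976615, i.e. 0.9766 to 4 decimal places.

0.9766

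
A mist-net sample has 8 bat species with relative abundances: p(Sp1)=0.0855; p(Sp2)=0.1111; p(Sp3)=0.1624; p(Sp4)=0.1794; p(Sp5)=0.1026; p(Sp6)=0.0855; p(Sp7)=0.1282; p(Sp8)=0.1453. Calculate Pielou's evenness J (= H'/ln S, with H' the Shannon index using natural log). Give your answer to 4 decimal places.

0.9836

H' = −Σ pᵢ ln pᵢ = −((-0.210265) + (-0.244123) + (-0.295193) + (-0.308234) + (-0.233612) + (-0.210265) + (-0.263344) + (-0.280277)) = 2.045312 (working shown to 6 dp, full precision carried).
With S = 8 species, ln S = 2.079442, so J = 2.045312/2.079442 = 0.983587, i.e. 0.9836 to 4 decimal places.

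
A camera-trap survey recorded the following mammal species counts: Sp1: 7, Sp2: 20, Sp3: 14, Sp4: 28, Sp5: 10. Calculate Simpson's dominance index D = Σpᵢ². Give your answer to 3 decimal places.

0.245

Total N = 7+20+14+28+10 = 79, so the proportions are 0.08861, 0.25316, 0.17722, 0.35443, 0.12658 (working shown to 5 dp, full precision carried).
D = 0.08861² + 0.25316² + 0.17722² + 0.35443² + 0.12658² = 0.00785 + 0.06409 + 0.03141 + 0.12562 + 0.01602 = 0.24499.
To 3 decimal places, D = 0.245.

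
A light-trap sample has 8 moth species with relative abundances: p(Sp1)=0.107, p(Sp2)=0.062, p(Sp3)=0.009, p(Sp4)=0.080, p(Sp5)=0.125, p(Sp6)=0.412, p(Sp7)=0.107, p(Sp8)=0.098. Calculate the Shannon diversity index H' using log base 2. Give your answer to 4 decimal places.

Each pᵢ log₂ pᵢ term (working shown to 6 dp, full precision carried): 0.107×(-3.224317)=-0.345002, 0.062×(-4.011588)=-0.248718, 0.009×(-6.795859)=-0.061163, 0.08×(-3.643856)=-0.291508, 0.125×(-3.000000)=-0.375000, 0.412×(-1.279284)=-0.527065, 0.107×(-3.224317)=-0.345002, 0.098×(-3.351074)=-0.328405.
Sum = -2.521864, so H' = 2.5219.

2.5219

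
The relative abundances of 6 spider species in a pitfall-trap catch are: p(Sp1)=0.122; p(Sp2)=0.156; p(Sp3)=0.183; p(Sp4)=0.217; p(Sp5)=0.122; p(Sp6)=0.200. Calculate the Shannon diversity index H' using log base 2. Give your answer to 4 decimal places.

2.5498

Each pᵢ log₂ pᵢ term (working shown to 6 dp, full precision carried): 0.122×(-3.035047)=-0.370276, 0.156×(-2.680382)=-0.418140, 0.183×(-2.450084)=-0.448365, 0.217×(-2.204233)=-0.478319, 0.122×(-3.035047)=-0.370276, 0.2×(-2.321928)=-0.464386.
Sum = -2.549761, so H' = 2.5498.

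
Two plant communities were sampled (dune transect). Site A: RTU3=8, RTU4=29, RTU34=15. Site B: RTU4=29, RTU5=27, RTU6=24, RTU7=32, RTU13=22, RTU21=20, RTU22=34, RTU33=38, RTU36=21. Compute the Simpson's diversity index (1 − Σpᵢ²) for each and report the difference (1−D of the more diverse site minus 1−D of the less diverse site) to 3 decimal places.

0.302

Site A: N=52, proportions 0.15385, 0.55769, 0.28846, giving 1−D = 0.58210 (working shown to 5 dp, full precision carried).
Site B: N=247, proportions 0.11741, 0.10931, 0.09717, 0.12955, 0.08907, 0.08097, 0.13765, 0.15385, 0.08502, giving 1−D = 0.88371.
Difference = |0.58210 − 0.88371| = 0.30161, i.e. 0.302 to 3 decimal places.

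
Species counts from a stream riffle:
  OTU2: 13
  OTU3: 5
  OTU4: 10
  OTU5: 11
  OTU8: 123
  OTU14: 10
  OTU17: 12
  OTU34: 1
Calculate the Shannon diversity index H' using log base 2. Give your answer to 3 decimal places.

Total N = 13+5+10+11+123+10+12+1 = 185, so the proportions are 0.07027, 0.02703, 0.05405, 0.05946, 0.66486, 0.05405, 0.06486, 0.00541 (working shown to 5 dp, full precision carried).
Each pᵢ log₂ pᵢ term: 0.07027×(-3.83094)=-0.26920, 0.02703×(-5.20945)=-0.14080, 0.05405×(-4.20945)=-0.22754, 0.05946×(-4.07195)=-0.24212, 0.66486×(-0.58887)=-0.39152, 0.05405×(-4.20945)=-0.22754, 0.06486×(-3.94642)=-0.25598, 0.00541×(-7.53138)=-0.04071.
Sum = -1.79540, so H' = 1.795.

1.795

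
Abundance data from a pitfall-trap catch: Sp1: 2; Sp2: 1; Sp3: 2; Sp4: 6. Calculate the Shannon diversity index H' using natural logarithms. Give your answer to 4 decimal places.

1.1685

Total N = 2+1+2+6 = 11, so the proportions are 0.181818, 0.090909, 0.181818, 0.545455 (working shown to 6 dp, full precision carried).
Each pᵢ ln pᵢ term: 0.181818×(-1.704748)=-0.309954, 0.090909×(-2.397895)=-0.217990, 0.181818×(-1.704748)=-0.309954, 0.545455×(-0.606136)=-0.330620.
Sum = -1.168518, so H' = 1.1685.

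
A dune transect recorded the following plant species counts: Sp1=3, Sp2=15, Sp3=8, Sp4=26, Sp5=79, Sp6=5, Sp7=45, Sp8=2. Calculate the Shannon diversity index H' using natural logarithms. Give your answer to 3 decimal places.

1.542

Total N = 3+15+8+26+79+5+45+2 = 183, so the proportions are 0.01639, 0.08197, 0.04372, 0.14208, 0.43169, 0.02732, 0.2459, 0.01093 (working shown to 5 dp, full precision carried).
Each pᵢ ln pᵢ term: 0.01639×(-4.11087)=-0.06739, 0.08197×(-2.50144)=-0.20504, 0.04372×(-3.13004)=-0.13683, 0.14208×(-1.95139)=-0.27725, 0.43169×(-0.84004)=-0.36264, 0.02732×(-3.60005)=-0.09836, 0.2459×(-1.40282)=-0.34496, 0.01093×(-4.51634)=-0.04936.
Sum = -1.54182, so H' = 1.542.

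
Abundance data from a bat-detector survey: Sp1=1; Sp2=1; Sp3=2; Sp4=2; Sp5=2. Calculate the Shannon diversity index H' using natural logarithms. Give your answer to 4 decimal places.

Total N = 1+1+2+2+2 = 8, so the proportions are 0.125, 0.125, 0.25, 0.25, 0.25 (working shown to 6 dp, full precision carried).
Each pᵢ ln pᵢ term: 0.125×(-2.079442)=-0.259930, 0.125×(-2.079442)=-0.259930, 0.25×(-1.386294)=-0.346574, 0.25×(-1.386294)=-0.346574, 0.25×(-1.386294)=-0.346574.
Sum = -1.559581, so H' = 1.5596.

1.5596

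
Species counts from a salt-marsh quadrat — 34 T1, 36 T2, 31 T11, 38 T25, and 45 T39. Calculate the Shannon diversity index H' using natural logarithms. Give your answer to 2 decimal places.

Total N = 34+36+31+38+45 = 184, so the proportions are 0.1848, 0.1957, 0.1685, 0.2065, 0.2446 (working shown to 4 dp, full precision carried).
Each pᵢ ln pᵢ term: 0.1848×(-1.6886)=-0.3120, 0.1957×(-1.6314)=-0.3192, 0.1685×(-1.7809)=-0.3001, 0.2065×(-1.5773)=-0.3258, 0.2446×(-1.4083)=-0.3444.
Sum = -1.6014, so H' = 1.60.

1.60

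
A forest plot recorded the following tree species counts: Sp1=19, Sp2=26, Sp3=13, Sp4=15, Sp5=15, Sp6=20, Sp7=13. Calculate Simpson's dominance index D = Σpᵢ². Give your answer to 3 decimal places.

Total N = 19+26+13+15+15+20+13 = 121, so the proportions are 0.15702, 0.21488, 0.10744, 0.12397, 0.12397, 0.16529, 0.10744 (working shown to 5 dp, full precision carried).
D = 0.15702² + 0.21488² + 0.10744² + 0.12397² + 0.12397² + 0.16529² + 0.10744² = 0.02466 + 0.04617 + 0.01154 + 0.01537 + 0.01537 + 0.02732 + 0.01154 = 0.15197.
To 3 decimal places, D = 0.152.

0.152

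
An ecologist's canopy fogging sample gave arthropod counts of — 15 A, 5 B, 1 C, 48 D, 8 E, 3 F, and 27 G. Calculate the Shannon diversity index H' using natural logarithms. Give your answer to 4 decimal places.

1.4634

Total N = 15+5+1+48+8+3+27 = 107, so the proportions are 0.140187, 0.046729, 0.009346, 0.448598, 0.074766, 0.028037, 0.252336 (working shown to 6 dp, full precision carried).
Each pᵢ ln pᵢ term: 0.140187×(-1.964779)=-0.275436, 0.046729×(-3.063391)=-0.143149, 0.009346×(-4.672829)=-0.043671, 0.448598×(-0.801628)=-0.359609, 0.074766×(-2.593387)=-0.193898, 0.028037×(-3.574217)=-0.100212, 0.252336×(-1.376992)=-0.347465.
Sum = -1.463440, so H' = 1.4634.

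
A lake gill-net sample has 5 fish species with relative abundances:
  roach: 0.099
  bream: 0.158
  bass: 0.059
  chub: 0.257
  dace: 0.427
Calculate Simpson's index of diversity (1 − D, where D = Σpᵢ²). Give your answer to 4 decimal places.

D = 0.099² + 0.158² + 0.059² + 0.257² + 0.427² = 0.009801 + 0.024964 + 0.003481 + 0.066049 + 0.182329 = 0.286624 (working shown to 6 dp, full precision carried).
So 1 − D = 0.713376, i.e. 0.7134 to 4 decimal places.

0.7134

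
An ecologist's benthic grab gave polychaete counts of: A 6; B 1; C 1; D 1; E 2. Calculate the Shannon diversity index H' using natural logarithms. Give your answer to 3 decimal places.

1.295

Total N = 6+1+1+1+2 = 11, so the proportions are 0.54545, 0.09091, 0.09091, 0.09091, 0.18182 (working shown to 5 dp, full precision carried).
Each pᵢ ln pᵢ term: 0.54545×(-0.60614)=-0.33062, 0.09091×(-2.39790)=-0.21799, 0.09091×(-2.39790)=-0.21799, 0.09091×(-2.39790)=-0.21799, 0.18182×(-1.70475)=-0.30995.
Sum = -1.29455, so H' = 1.295.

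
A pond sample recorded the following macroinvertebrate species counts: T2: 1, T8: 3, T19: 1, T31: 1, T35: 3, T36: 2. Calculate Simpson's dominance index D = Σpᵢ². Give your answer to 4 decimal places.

Total N = 1+3+1+1+3+2 = 11, so the proportions are 0.090909, 0.272727, 0.090909, 0.090909, 0.272727, 0.181818 (working shown to 6 dp, full precision carried).
D = 0.090909² + 0.272727² + 0.090909² + 0.090909² + 0.272727² + 0.181818² = 0.008264 + 0.074380 + 0.008264 + 0.008264 + 0.074380 + 0.033058 = 0.206612.
To 4 decimal places, D = 0.2066.

0.2066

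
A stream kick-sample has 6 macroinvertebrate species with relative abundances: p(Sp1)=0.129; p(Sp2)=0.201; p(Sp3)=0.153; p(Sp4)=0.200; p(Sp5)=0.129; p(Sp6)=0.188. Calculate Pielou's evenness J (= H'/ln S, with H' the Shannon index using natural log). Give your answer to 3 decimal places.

0.990

H' = −Σ pᵢ ln pᵢ = −((-0.26418) + (-0.32249) + (-0.28723) + (-0.32189) + (-0.26418) + (-0.31421)) = 1.77419 (working shown to 5 dp, full precision carried).
With S = 6 species, ln S = 1.79176, so J = 1.77419/1.79176 = 0.99019, i.e. 0.990 to 3 decimal places.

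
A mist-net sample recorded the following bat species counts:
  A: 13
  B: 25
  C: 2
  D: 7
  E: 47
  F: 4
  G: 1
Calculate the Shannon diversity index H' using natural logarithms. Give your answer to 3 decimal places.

1.410

Total N = 13+25+2+7+47+4+1 = 99, so the proportions are 0.13131, 0.25253, 0.0202, 0.07071, 0.47475, 0.0404, 0.0101 (working shown to 5 dp, full precision carried).
Each pᵢ ln pᵢ term: 0.13131×(-2.03017)=-0.26659, 0.25253×(-1.37624)=-0.34754, 0.0202×(-3.90197)=-0.07883, 0.07071×(-2.64921)=-0.18732, 0.47475×(-0.74497)=-0.35367, 0.0404×(-3.20883)=-0.12965, 0.0101×(-4.59512)=-0.04642.
Sum = -1.41001, so H' = 1.410.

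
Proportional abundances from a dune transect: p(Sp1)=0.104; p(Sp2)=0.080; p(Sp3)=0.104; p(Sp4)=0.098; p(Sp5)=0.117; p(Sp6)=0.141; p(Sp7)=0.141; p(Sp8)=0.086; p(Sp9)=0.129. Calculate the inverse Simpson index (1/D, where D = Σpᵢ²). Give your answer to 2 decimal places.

8.69

D = 0.104² + 0.08² + 0.104² + 0.098² + 0.117² + 0.141² + 0.141² + 0.086² + 0.129² = 0.010816 + 0.006400 + 0.010816 + 0.009604 + 0.013689 + 0.019881 + 0.019881 + 0.007396 + 0.016641 = 0.115124 (working shown to 6 dp, full precision carried).
So 1/D = 8.6863, i.e. 8.69 to 2 decimal places.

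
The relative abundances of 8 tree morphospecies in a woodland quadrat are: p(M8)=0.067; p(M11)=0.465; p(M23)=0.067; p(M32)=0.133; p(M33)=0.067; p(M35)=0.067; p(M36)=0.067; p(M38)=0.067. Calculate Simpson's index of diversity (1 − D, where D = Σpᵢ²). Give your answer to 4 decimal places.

D = 0.067² + 0.465² + 0.067² + 0.133² + 0.067² + 0.067² + 0.067² + 0.067² = 0.004489 + 0.216225 + 0.004489 + 0.017689 + 0.004489 + 0.004489 + 0.004489 + 0.004489 = 0.260848 (working shown to 6 dp, full precision carried).
So 1 − D = 0.739152, i.e. 0.7392 to 4 decimal places.

0.7392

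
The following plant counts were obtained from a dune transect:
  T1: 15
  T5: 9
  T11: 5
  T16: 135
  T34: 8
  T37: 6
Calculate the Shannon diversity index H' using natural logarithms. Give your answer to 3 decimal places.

0.923

Total N = 15+9+5+135+8+6 = 178, so the proportions are 0.08427, 0.05056, 0.02809, 0.75843, 0.04494, 0.03371 (working shown to 5 dp, full precision carried).
Each pᵢ ln pᵢ term: 0.08427×(-2.47373)=-0.20846, 0.05056×(-2.98456)=-0.15090, 0.02809×(-3.57235)=-0.10035, 0.75843×(-0.27651)=-0.20971, 0.04494×(-3.10234)=-0.13943, 0.03371×(-3.39002)=-0.11427.
Sum = -0.92313, so H' = 0.923.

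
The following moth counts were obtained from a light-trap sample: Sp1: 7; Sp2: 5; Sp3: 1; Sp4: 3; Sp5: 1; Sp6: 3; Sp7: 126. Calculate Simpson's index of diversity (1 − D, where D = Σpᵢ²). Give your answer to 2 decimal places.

0.25

Total N = 7+5+1+3+1+3+126 = 146, so the proportions are 0.0479, 0.0342, 0.0068, 0.0205, 0.0068, 0.0205, 0.863 (working shown to 4 dp, full precision carried).
D = 0.0479² + 0.0342² + 0.0068² + 0.0205² + 0.0068² + 0.0205² + 0.863² = 0.0023 + 0.0012 + 0.0000 + 0.0004 + 0.0000 + 0.0004 + 0.7448 = 0.7492.
So 1 − D = 0.2508, i.e. 0.25 to 2 decimal places.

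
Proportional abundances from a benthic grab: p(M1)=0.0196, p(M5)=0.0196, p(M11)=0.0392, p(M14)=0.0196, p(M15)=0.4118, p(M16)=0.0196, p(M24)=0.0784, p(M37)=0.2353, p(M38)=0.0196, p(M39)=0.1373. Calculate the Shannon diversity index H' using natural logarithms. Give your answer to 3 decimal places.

1.690

Each pᵢ ln pᵢ term (working shown to 5 dp, full precision carried): 0.0196×(-3.93223)=-0.07707, 0.0196×(-3.93223)=-0.07707, 0.0392×(-3.23908)=-0.12697, 0.0196×(-3.93223)=-0.07707, 0.4118×(-0.88722)=-0.36536, 0.0196×(-3.93223)=-0.07707, 0.0784×(-2.54593)=-0.19960, 0.2353×(-1.44689)=-0.34045, 0.0196×(-3.93223)=-0.07707, 0.1373×(-1.98559)=-0.27262.
Sum = -1.69036, so H' = 1.690.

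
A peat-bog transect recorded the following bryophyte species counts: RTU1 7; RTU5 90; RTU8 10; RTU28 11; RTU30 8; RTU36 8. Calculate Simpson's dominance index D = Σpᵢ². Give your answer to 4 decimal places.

Total N = 7+90+10+11+8+8 = 134, so the proportions are 0.052239, 0.671642, 0.074627, 0.08209, 0.059701, 0.059701 (working shown to 6 dp, full precision carried).
D = 0.052239² + 0.671642² + 0.074627² + 0.08209² + 0.059701² + 0.059701² = 0.002729 + 0.451103 + 0.005569 + 0.006739 + 0.003564 + 0.003564 = 0.473268.
To 4 decimal places, D = 0.4733.

0.4733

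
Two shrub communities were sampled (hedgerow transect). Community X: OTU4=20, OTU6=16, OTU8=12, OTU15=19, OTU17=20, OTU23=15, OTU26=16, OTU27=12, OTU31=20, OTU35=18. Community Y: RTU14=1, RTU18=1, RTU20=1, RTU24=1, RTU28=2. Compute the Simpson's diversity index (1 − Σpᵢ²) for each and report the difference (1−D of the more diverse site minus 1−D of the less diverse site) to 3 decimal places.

Community X: N=168, proportions 0.11905, 0.09524, 0.07143, 0.1131, 0.11905, 0.08929, 0.09524, 0.07143, 0.11905, 0.10714, giving 1−D = 0.89690 (working shown to 5 dp, full precision carried).
Community Y: N=6, proportions 0.16667, 0.16667, 0.16667, 0.16667, 0.33333, giving 1−D = 0.77778.
Difference = |0.89690 − 0.77778| = 0.11912, i.e. 0.119 to 3 decimal places.

0.119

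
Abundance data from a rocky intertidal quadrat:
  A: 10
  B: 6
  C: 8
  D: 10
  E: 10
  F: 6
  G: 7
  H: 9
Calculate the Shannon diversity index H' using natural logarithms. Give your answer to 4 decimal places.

2.0592

Total N = 10+6+8+10+10+6+7+9 = 66, so the proportions are 0.151515, 0.090909, 0.121212, 0.151515, 0.151515, 0.090909, 0.106061, 0.136364 (working shown to 6 dp, full precision carried).
Each pᵢ ln pᵢ term: 0.151515×(-1.887070)=-0.285920, 0.090909×(-2.397895)=-0.217990, 0.121212×(-2.110213)=-0.255783, 0.151515×(-1.887070)=-0.285920, 0.151515×(-1.887070)=-0.285920, 0.090909×(-2.397895)=-0.217990, 0.106061×(-2.243745)=-0.237973, 0.136364×(-1.992430)=-0.271695.
Sum = -2.059191, so H' = 2.0592.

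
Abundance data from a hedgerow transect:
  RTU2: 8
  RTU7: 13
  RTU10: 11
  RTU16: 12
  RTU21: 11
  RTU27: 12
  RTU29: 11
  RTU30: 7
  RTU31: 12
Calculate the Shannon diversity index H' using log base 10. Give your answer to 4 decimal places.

0.9472

Total N = 8+13+11+12+11+12+11+7+12 = 97, so the proportions are 0.082474, 0.134021, 0.113402, 0.123711, 0.113402, 0.123711, 0.113402, 0.072165, 0.123711 (working shown to 6 dp, full precision carried).
Each pᵢ log₁₀ pᵢ term: 0.082474×(-1.083682)=-0.089376, 0.134021×(-0.872828)=-0.116977, 0.113402×(-0.945379)=-0.107208, 0.123711×(-0.907590)=-0.112279, 0.113402×(-0.945379)=-0.107208, 0.123711×(-0.907590)=-0.112279, 0.113402×(-0.945379)=-0.107208, 0.072165×(-1.141674)=-0.082389, 0.123711×(-0.907590)=-0.112279.
Sum = -0.947203, so H' = 0.9472.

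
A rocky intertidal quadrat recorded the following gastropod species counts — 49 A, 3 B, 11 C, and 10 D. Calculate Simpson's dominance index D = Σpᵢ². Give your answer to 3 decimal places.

0.494

Total N = 49+3+11+10 = 73, so the proportions are 0.67123, 0.0411, 0.15068, 0.13699 (working shown to 5 dp, full precision carried).
D = 0.67123² + 0.0411² + 0.15068² + 0.13699² = 0.45055 + 0.00169 + 0.02271 + 0.01877 = 0.49371.
To 3 decimal places, D = 0.494.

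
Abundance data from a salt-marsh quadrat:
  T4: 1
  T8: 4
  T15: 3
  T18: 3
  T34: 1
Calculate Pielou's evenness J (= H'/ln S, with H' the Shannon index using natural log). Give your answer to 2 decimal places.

0.92

Total N = 1+4+3+3+1 = 12, so the proportions are 0.0833, 0.3333, 0.25, 0.25, 0.0833 (working shown to 4 dp, full precision carried).
H' = −Σ pᵢ ln pᵢ = −((-0.2071) + (-0.3662) + (-0.3466) + (-0.3466) + (-0.2071)) = 1.4735.
With S = 5 species, ln S = 1.6094, so J = 1.4735/1.6094 = 0.9155, i.e. 0.92 to 2 decimal places.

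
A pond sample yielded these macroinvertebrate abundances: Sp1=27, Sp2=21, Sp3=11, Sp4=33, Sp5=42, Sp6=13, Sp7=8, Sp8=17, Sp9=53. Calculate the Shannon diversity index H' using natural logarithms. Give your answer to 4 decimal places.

Total N = 27+21+11+33+42+13+8+17+53 = 225, so the proportions are 0.12, 0.093333, 0.048889, 0.146667, 0.186667, 0.057778, 0.035556, 0.075556, 0.235556 (working shown to 6 dp, full precision carried).
Each pᵢ ln pᵢ term: 0.12×(-2.120264)=-0.254432, 0.093333×(-2.371578)=-0.221347, 0.048889×(-3.018205)=-0.147557, 0.146667×(-1.919593)=-0.281540, 0.186667×(-1.678431)=-0.313307, 0.057778×(-2.851151)=-0.164733, 0.035556×(-3.336659)=-0.118637, 0.075556×(-2.582887)=-0.195151, 0.235556×(-1.445808)=-0.340568.
Sum = -2.037273, so H' = 2.0373.

2.0373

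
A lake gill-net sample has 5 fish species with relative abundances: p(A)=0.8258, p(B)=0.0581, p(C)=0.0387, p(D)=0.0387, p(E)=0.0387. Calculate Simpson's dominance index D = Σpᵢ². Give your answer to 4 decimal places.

D = 0.8258² + 0.0581² + 0.0387² + 0.0387² + 0.0387² = 0.681946 + 0.003376 + 0.001498 + 0.001498 + 0.001498 = 0.689814 (working shown to 6 dp, full precision carried).
To 4 decimal places, D = 0.6898.

0.6898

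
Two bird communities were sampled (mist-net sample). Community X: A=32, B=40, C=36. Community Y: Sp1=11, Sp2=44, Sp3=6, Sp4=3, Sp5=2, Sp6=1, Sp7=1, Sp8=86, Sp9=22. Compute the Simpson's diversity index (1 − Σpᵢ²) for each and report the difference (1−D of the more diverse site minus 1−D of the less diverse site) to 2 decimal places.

0.01

Community X: N=108, proportions 0.296296, 0.37037, 0.333333, giving 1−D = 0.663923 (working shown to 6 dp, full precision carried).
Community Y: N=176, proportions 0.0625, 0.25, 0.034091, 0.017045, 0.011364, 0.005682, 0.005682, 0.488636, 0.125, giving 1−D = 0.677557.
Difference = |0.663923 − 0.677557| = 0.013634, i.e. 0.01 to 2 decimal places.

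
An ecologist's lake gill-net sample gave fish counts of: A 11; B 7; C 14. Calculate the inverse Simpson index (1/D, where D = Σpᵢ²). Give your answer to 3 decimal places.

2.798

Total N = 11+7+14 = 32, so the proportions are 0.34375, 0.21875, 0.4375 (working shown to 6 dp, full precision carried).
D = 0.34375² + 0.21875² + 0.4375² = 0.118164 + 0.047852 + 0.191406 = 0.357422.
So 1/D = 2.79781, i.e. 2.798 to 3 decimal places.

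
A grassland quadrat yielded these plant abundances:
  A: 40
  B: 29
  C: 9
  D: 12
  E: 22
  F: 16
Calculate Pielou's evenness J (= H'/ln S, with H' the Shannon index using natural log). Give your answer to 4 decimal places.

0.9326

Total N = 40+29+9+12+22+16 = 128, so the proportions are 0.3125, 0.226562, 0.070312, 0.09375, 0.171875, 0.125 (working shown to 6 dp, full precision carried).
H' = −Σ pᵢ ln pᵢ = −((-0.363485) + (-0.336385) + (-0.186666) + (-0.221918) + (-0.302670) + (-0.259930)) = 1.671054.
With S = 6 species, ln S = 1.791759, so J = 1.671054/1.791759 = 0.932633, i.e. 0.9326 to 4 decimal places.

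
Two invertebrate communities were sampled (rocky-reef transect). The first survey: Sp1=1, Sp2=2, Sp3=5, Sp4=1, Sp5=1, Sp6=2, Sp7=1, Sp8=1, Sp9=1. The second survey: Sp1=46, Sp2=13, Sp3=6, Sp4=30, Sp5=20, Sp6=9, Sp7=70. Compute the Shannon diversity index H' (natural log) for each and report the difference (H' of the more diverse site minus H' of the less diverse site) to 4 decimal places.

0.3237

The first survey: N=15, proportions 0.066667, 0.133333, 0.333333, 0.066667, 0.066667, 0.133333, 0.066667, 0.066667, 0.066667, giving H' = 1.986732 (working shown to 6 dp, full precision carried).
The second survey: N=194, proportions 0.237113, 0.06701, 0.030928, 0.154639, 0.103093, 0.046392, 0.360825, giving H' = 1.663051.
Difference = |1.986732 − 1.663051| = 0.323681, i.e. 0.3237 to 4 decimal places.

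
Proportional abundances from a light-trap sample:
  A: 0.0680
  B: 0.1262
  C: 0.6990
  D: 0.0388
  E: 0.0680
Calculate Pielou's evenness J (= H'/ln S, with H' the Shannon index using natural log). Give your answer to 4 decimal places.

H' = −Σ pᵢ ln pᵢ = −((-0.182801) + (-0.261220) + (-0.250315) + (-0.126074) + (-0.182801)) = 1.003211 (working shown to 6 dp, full precision carried).
With S = 5 species, ln S = 1.609438, so J = 1.003211/1.609438 = 0.623330, i.e. 0.6233 to 4 decimal places.

0.6233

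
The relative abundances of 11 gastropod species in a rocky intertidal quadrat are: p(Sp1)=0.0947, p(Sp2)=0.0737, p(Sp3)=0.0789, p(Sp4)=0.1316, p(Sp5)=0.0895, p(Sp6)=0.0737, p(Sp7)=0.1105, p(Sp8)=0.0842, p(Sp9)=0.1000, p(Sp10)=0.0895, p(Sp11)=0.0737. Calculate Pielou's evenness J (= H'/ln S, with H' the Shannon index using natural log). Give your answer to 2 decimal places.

H' = −Σ pᵢ ln pᵢ = −((-0.2232) + (-0.1922) + (-0.2004) + (-0.2669) + (-0.2160) + (-0.1922) + (-0.2434) + (-0.2084) + (-0.2303) + (-0.2160) + (-0.1922)) = 2.3811 (working shown to 4 dp, full precision carried).
With S = 11 species, ln S = 2.3979, so J = 2.3811/2.3979 = 0.9930, i.e. 0.99 to 2 decimal places.

0.99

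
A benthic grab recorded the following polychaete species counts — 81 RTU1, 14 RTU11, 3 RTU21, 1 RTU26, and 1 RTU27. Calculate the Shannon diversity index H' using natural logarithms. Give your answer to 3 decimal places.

Total N = 81+14+3+1+1 = 100, so the proportions are 0.81, 0.14, 0.03, 0.01, 0.01 (working shown to 5 dp, full precision carried).
Each pᵢ ln pᵢ term: 0.81×(-0.21072)=-0.17068, 0.14×(-1.96611)=-0.27526, 0.03×(-3.50656)=-0.10520, 0.01×(-4.60517)=-0.04605, 0.01×(-4.60517)=-0.04605.
Sum = -0.64324, so H' = 0.643.

0.643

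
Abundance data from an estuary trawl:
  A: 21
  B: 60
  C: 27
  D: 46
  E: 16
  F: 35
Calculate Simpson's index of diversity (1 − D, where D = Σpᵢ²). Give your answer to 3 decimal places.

0.801

Total N = 21+60+27+46+16+35 = 205, so the proportions are 0.10244, 0.29268, 0.13171, 0.22439, 0.07805, 0.17073 (working shown to 5 dp, full precision carried).
D = 0.10244² + 0.29268² + 0.13171² + 0.22439² + 0.07805² + 0.17073² = 0.01049 + 0.08566 + 0.01735 + 0.05035 + 0.00609 + 0.02915 = 0.19910.
So 1 − D = 0.80090, i.e. 0.801 to 3 decimal places.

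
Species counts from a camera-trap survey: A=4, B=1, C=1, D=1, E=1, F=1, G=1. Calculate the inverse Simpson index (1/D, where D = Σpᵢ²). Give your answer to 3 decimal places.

4.545

Total N = 4+1+1+1+1+1+1 = 10, so the proportions are 0.4, 0.1, 0.1, 0.1, 0.1, 0.1, 0.1 (working shown to 7 dp, full precision carried).
D = 0.4² + 0.1² + 0.1² + 0.1² + 0.1² + 0.1² + 0.1² = 0.1600000 + 0.0100000 + 0.0100000 + 0.0100000 + 0.0100000 + 0.0100000 + 0.0100000 = 0.2200000.
So 1/D = 4.54545, i.e. 4.545 to 3 decimal places.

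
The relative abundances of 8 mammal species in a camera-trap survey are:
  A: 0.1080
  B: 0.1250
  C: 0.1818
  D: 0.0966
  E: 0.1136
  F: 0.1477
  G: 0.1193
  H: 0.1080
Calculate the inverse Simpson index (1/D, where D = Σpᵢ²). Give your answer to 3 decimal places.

7.675

D = 0.108² + 0.125² + 0.1818² + 0.0966² + 0.1136² + 0.1477² + 0.1193² + 0.108² = 0.0116640 + 0.0156250 + 0.0330512 + 0.0093316 + 0.0129050 + 0.0218153 + 0.0142325 + 0.0116640 = 0.1302885 (working shown to 7 dp, full precision carried).
So 1/D = 7.67527, i.e. 7.675 to 3 decimal places.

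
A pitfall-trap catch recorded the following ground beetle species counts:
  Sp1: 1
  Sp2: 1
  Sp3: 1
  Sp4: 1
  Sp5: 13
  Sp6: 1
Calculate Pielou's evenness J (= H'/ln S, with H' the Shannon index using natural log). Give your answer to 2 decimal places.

0.58

Total N = 1+1+1+1+13+1 = 18, so the proportions are 0.0556, 0.0556, 0.0556, 0.0556, 0.7222, 0.0556 (working shown to 4 dp, full precision carried).
H' = −Σ pᵢ ln pᵢ = −((-0.1606) + (-0.1606) + (-0.1606) + (-0.1606) + (-0.2350) + (-0.1606)) = 1.0379.
With S = 6 species, ln S = 1.7918, so J = 1.0379/1.7918 = 0.5793, i.e. 0.58 to 2 decimal places.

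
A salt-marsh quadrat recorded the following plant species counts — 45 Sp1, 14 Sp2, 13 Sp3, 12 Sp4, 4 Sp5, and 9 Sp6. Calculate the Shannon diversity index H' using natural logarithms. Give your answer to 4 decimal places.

1.5156

Total N = 45+14+13+12+4+9 = 97, so the proportions are 0.463918, 0.14433, 0.134021, 0.123711, 0.041237, 0.092784 (working shown to 6 dp, full precision carried).
Each pᵢ ln pᵢ term: 0.463918×(-0.768048)=-0.356311, 0.14433×(-1.935654)=-0.279373, 0.134021×(-2.009762)=-0.269349, 0.123711×(-2.089804)=-0.258532, 0.041237×(-3.188417)=-0.131481, 0.092784×(-2.377486)=-0.220592.
Sum = -1.515638, so H' = 1.5156.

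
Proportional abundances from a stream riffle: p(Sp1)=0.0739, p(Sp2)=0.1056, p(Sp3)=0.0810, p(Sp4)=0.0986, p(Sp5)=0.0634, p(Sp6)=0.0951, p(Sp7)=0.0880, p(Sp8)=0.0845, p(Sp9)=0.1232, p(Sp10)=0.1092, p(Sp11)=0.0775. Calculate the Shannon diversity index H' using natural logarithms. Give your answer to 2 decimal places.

Each pᵢ ln pᵢ term (working shown to 4 dp, full precision carried): 0.0739×(-2.6050)=-0.1925, 0.1056×(-2.2481)=-0.2374, 0.081×(-2.5133)=-0.2036, 0.0986×(-2.3167)=-0.2284, 0.0634×(-2.7583)=-0.1749, 0.0951×(-2.3528)=-0.2238, 0.088×(-2.4304)=-0.2139, 0.0845×(-2.4710)=-0.2088, 0.1232×(-2.0939)=-0.2580, 0.1092×(-2.2146)=-0.2418, 0.0775×(-2.5575)=-0.1982.
Sum = -2.3812, so H' = 2.38.

2.38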